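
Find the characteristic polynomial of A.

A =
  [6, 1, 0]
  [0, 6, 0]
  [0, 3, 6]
x^3 - 18*x^2 + 108*x - 216

Expanding det(x·I − A) (e.g. by cofactor expansion or by noting that A is similar to its Jordan form J, which has the same characteristic polynomial as A) gives
  χ_A(x) = x^3 - 18*x^2 + 108*x - 216
which factors as (x - 6)^3. The eigenvalues (with algebraic multiplicities) are λ = 6 with multiplicity 3.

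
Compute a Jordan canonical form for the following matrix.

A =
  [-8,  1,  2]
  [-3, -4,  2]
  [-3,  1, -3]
J_2(-5) ⊕ J_1(-5)

The characteristic polynomial is
  det(x·I − A) = x^3 + 15*x^2 + 75*x + 125 = (x + 5)^3

Eigenvalues and multiplicities (the geometric multiplicity of λ is n − rank(A − λI), which equals the number of Jordan blocks for λ):
  λ = -5: algebraic multiplicity = 3, geometric multiplicity = 2

Determining the block sizes for each eigenvalue:
  λ = -5: 2 blocks summing to 3 forces exactly one block of size 2 and the rest size 1 → block sizes [2, 1]

Assembling the blocks gives a Jordan form
J =
  [-5,  1,  0]
  [ 0, -5,  0]
  [ 0,  0, -5]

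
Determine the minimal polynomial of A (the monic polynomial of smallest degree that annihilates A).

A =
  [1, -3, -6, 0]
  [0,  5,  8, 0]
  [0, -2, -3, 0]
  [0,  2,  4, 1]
x^2 - 2*x + 1

The characteristic polynomial is χ_A(x) = (x - 1)^4, so the eigenvalues are known. The minimal polynomial is
  m_A(x) = Π_λ (x − λ)^{k_λ}
where k_λ is the size of the *largest* Jordan block for λ (equivalently, the smallest k with (A − λI)^k v = 0 for every generalised eigenvector v of λ).

  λ = 1: largest Jordan block has size 2, contributing (x − 1)^2

So m_A(x) = (x - 1)^2 = x^2 - 2*x + 1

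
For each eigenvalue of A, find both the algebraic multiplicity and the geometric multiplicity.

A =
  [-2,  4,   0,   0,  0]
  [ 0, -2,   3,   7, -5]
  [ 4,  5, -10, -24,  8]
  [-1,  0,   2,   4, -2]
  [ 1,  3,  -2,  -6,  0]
λ = -2: alg = 5, geom = 2

Step 1 — factor the characteristic polynomial to read off the algebraic multiplicities:
  χ_A(x) = (x + 2)^5

Step 2 — compute geometric multiplicities via the rank-nullity identity g(λ) = n − rank(A − λI):
  rank(A − (-2)·I) = 3, so dim ker(A − (-2)·I) = n − 3 = 2

Summary:
  λ = -2: algebraic multiplicity = 5, geometric multiplicity = 2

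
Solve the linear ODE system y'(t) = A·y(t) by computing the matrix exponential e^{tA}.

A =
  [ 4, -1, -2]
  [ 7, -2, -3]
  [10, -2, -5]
e^{tA} =
  [-t^2*exp(-t) + 5*t*exp(-t) + exp(-t), -t*exp(-t), t^2*exp(-t)/2 - 2*t*exp(-t)]
  [-t^2*exp(-t) + 7*t*exp(-t), -t*exp(-t) + exp(-t), t^2*exp(-t)/2 - 3*t*exp(-t)]
  [-2*t^2*exp(-t) + 10*t*exp(-t), -2*t*exp(-t), t^2*exp(-t) - 4*t*exp(-t) + exp(-t)]

Strategy: write A = P · J · P⁻¹ where J is a Jordan canonical form, so e^{tA} = P · e^{tJ} · P⁻¹, and e^{tJ} can be computed block-by-block.

A has Jordan form
J =
  [-1,  1,  0]
  [ 0, -1,  1]
  [ 0,  0, -1]
(up to reordering of blocks).

Per-block formulas:
  For a 3×3 Jordan block J_3(-1): exp(t · J_3(-1)) = e^(-1t)·(I + t·N + (t^2/2)·N^2), where N is the 3×3 nilpotent shift.

After assembling e^{tJ} and conjugating by P, we get:

e^{tA} =
  [-t^2*exp(-t) + 5*t*exp(-t) + exp(-t), -t*exp(-t), t^2*exp(-t)/2 - 2*t*exp(-t)]
  [-t^2*exp(-t) + 7*t*exp(-t), -t*exp(-t) + exp(-t), t^2*exp(-t)/2 - 3*t*exp(-t)]
  [-2*t^2*exp(-t) + 10*t*exp(-t), -2*t*exp(-t), t^2*exp(-t) - 4*t*exp(-t) + exp(-t)]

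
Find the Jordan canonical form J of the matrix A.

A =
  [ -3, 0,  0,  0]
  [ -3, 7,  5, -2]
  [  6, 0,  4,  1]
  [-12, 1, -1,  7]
J_1(-3) ⊕ J_3(6)

The characteristic polynomial is
  det(x·I − A) = x^4 - 15*x^3 + 54*x^2 + 108*x - 648 = (x - 6)^3*(x + 3)

Eigenvalues and multiplicities (the geometric multiplicity of λ is n − rank(A − λI), which equals the number of Jordan blocks for λ):
  λ = -3: algebraic multiplicity = 1, geometric multiplicity = 1
  λ = 6: algebraic multiplicity = 3, geometric multiplicity = 1

Determining the block sizes for each eigenvalue:
  λ = -3: one block (gm = 1), so the single block has size am = 1 → block sizes [1]
  λ = 6: one block (gm = 1), so the single block has size am = 3 → block sizes [3]

Assembling the blocks gives a Jordan form
J =
  [-3, 0, 0, 0]
  [ 0, 6, 1, 0]
  [ 0, 0, 6, 1]
  [ 0, 0, 0, 6]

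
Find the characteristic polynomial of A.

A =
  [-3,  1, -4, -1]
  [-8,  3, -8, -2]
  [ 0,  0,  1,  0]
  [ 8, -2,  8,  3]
x^4 - 4*x^3 + 6*x^2 - 4*x + 1

Expanding det(x·I − A) (e.g. by cofactor expansion or by noting that A is similar to its Jordan form J, which has the same characteristic polynomial as A) gives
  χ_A(x) = x^4 - 4*x^3 + 6*x^2 - 4*x + 1
which factors as (x - 1)^4. The eigenvalues (with algebraic multiplicities) are λ = 1 with multiplicity 4.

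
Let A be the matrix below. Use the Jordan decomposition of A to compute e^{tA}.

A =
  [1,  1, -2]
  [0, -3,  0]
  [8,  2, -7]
e^{tA} =
  [4*t*exp(-3*t) + exp(-3*t), t*exp(-3*t), -2*t*exp(-3*t)]
  [0, exp(-3*t), 0]
  [8*t*exp(-3*t), 2*t*exp(-3*t), -4*t*exp(-3*t) + exp(-3*t)]

Strategy: write A = P · J · P⁻¹ where J is a Jordan canonical form, so e^{tA} = P · e^{tJ} · P⁻¹, and e^{tJ} can be computed block-by-block.

A has Jordan form
J =
  [-3,  1,  0]
  [ 0, -3,  0]
  [ 0,  0, -3]
(up to reordering of blocks).

Per-block formulas:
  For a 2×2 Jordan block J_2(-3): exp(t · J_2(-3)) = e^(-3t)·(I + t·N), where N is the 2×2 nilpotent shift.
  For a 1×1 block at λ = -3: exp(t · [-3]) = [e^(-3t)].

After assembling e^{tJ} and conjugating by P, we get:

e^{tA} =
  [4*t*exp(-3*t) + exp(-3*t), t*exp(-3*t), -2*t*exp(-3*t)]
  [0, exp(-3*t), 0]
  [8*t*exp(-3*t), 2*t*exp(-3*t), -4*t*exp(-3*t) + exp(-3*t)]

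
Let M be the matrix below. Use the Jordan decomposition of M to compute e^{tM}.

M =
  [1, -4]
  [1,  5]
e^{tM} =
  [-2*t*exp(3*t) + exp(3*t), -4*t*exp(3*t)]
  [t*exp(3*t), 2*t*exp(3*t) + exp(3*t)]

Strategy: write M = P · J · P⁻¹ where J is a Jordan canonical form, so e^{tM} = P · e^{tJ} · P⁻¹, and e^{tJ} can be computed block-by-block.

M has Jordan form
J =
  [3, 1]
  [0, 3]
(up to reordering of blocks).

Per-block formulas:
  For a 2×2 Jordan block J_2(3): exp(t · J_2(3)) = e^(3t)·(I + t·N), where N is the 2×2 nilpotent shift.

After assembling e^{tJ} and conjugating by P, we get:

e^{tM} =
  [-2*t*exp(3*t) + exp(3*t), -4*t*exp(3*t)]
  [t*exp(3*t), 2*t*exp(3*t) + exp(3*t)]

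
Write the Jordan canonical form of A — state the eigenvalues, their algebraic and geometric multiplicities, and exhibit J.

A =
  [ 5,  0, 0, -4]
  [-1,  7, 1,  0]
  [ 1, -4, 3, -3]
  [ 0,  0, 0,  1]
J_1(1) ⊕ J_3(5)

The characteristic polynomial is
  det(x·I − A) = x^4 - 16*x^3 + 90*x^2 - 200*x + 125 = (x - 5)^3*(x - 1)

Eigenvalues and multiplicities (the geometric multiplicity of λ is n − rank(A − λI), which equals the number of Jordan blocks for λ):
  λ = 1: algebraic multiplicity = 1, geometric multiplicity = 1
  λ = 5: algebraic multiplicity = 3, geometric multiplicity = 1

Determining the block sizes for each eigenvalue:
  λ = 1: one block (gm = 1), so the single block has size am = 1 → block sizes [1]
  λ = 5: one block (gm = 1), so the single block has size am = 3 → block sizes [3]

Assembling the blocks gives a Jordan form
J =
  [1, 0, 0, 0]
  [0, 5, 1, 0]
  [0, 0, 5, 1]
  [0, 0, 0, 5]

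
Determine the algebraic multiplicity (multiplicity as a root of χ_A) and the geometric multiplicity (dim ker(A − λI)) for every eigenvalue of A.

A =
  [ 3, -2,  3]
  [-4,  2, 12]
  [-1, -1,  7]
λ = 4: alg = 3, geom = 1

Step 1 — factor the characteristic polynomial to read off the algebraic multiplicities:
  χ_A(x) = (x - 4)^3

Step 2 — compute geometric multiplicities via the rank-nullity identity g(λ) = n − rank(A − λI):
  rank(A − (4)·I) = 2, so dim ker(A − (4)·I) = n − 2 = 1

Summary:
  λ = 4: algebraic multiplicity = 3, geometric multiplicity = 1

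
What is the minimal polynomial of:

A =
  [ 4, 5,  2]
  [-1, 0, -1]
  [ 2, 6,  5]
x^3 - 9*x^2 + 27*x - 27

The characteristic polynomial is χ_A(x) = (x - 3)^3, so the eigenvalues are known. The minimal polynomial is
  m_A(x) = Π_λ (x − λ)^{k_λ}
where k_λ is the size of the *largest* Jordan block for λ (equivalently, the smallest k with (A − λI)^k v = 0 for every generalised eigenvector v of λ).

  λ = 3: largest Jordan block has size 3, contributing (x − 3)^3

So m_A(x) = (x - 3)^3 = x^3 - 9*x^2 + 27*x - 27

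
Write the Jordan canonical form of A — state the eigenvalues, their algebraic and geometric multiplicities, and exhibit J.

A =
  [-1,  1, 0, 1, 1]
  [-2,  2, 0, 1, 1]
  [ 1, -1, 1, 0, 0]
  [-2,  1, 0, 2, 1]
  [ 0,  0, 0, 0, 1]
J_2(1) ⊕ J_2(1) ⊕ J_1(1)

The characteristic polynomial is
  det(x·I − A) = x^5 - 5*x^4 + 10*x^3 - 10*x^2 + 5*x - 1 = (x - 1)^5

Eigenvalues and multiplicities (the geometric multiplicity of λ is n − rank(A − λI), which equals the number of Jordan blocks for λ):
  λ = 1: algebraic multiplicity = 5, geometric multiplicity = 3

Determining the block sizes for each eigenvalue:
  λ = 1: with am = 5 and gm = 3, the partition is not yet determined (e.g. several partitions of 5 into 3 parts exist). Let N = A − (1)·I. Computing rank(N^1) = 2, rank(N^2) = 0; the number of blocks of size ≥ j is rank(N^{j−1}) − rank(N^j), giving [3, 2]. So we have 2 block(s) of size 2, 1 block(s) of size 1 → block sizes [2, 2, 1]

Assembling the blocks gives a Jordan form
J =
  [1, 1, 0, 0, 0]
  [0, 1, 0, 0, 0]
  [0, 0, 1, 1, 0]
  [0, 0, 0, 1, 0]
  [0, 0, 0, 0, 1]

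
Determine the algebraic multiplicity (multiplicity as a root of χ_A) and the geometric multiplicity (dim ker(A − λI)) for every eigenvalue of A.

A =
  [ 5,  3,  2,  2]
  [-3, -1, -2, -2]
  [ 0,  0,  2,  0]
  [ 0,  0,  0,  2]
λ = 2: alg = 4, geom = 3

Step 1 — factor the characteristic polynomial to read off the algebraic multiplicities:
  χ_A(x) = (x - 2)^4

Step 2 — compute geometric multiplicities via the rank-nullity identity g(λ) = n − rank(A − λI):
  rank(A − (2)·I) = 1, so dim ker(A − (2)·I) = n − 1 = 3

Summary:
  λ = 2: algebraic multiplicity = 4, geometric multiplicity = 3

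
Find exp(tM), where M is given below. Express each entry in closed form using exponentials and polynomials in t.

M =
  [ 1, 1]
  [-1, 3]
e^{tM} =
  [-t*exp(2*t) + exp(2*t), t*exp(2*t)]
  [-t*exp(2*t), t*exp(2*t) + exp(2*t)]

Strategy: write M = P · J · P⁻¹ where J is a Jordan canonical form, so e^{tM} = P · e^{tJ} · P⁻¹, and e^{tJ} can be computed block-by-block.

M has Jordan form
J =
  [2, 1]
  [0, 2]
(up to reordering of blocks).

Per-block formulas:
  For a 2×2 Jordan block J_2(2): exp(t · J_2(2)) = e^(2t)·(I + t·N), where N is the 2×2 nilpotent shift.

After assembling e^{tJ} and conjugating by P, we get:

e^{tM} =
  [-t*exp(2*t) + exp(2*t), t*exp(2*t)]
  [-t*exp(2*t), t*exp(2*t) + exp(2*t)]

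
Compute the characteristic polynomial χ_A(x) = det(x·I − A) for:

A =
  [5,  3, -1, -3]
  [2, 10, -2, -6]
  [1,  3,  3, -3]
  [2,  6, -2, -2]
x^4 - 16*x^3 + 96*x^2 - 256*x + 256

Expanding det(x·I − A) (e.g. by cofactor expansion or by noting that A is similar to its Jordan form J, which has the same characteristic polynomial as A) gives
  χ_A(x) = x^4 - 16*x^3 + 96*x^2 - 256*x + 256
which factors as (x - 4)^4. The eigenvalues (with algebraic multiplicities) are λ = 4 with multiplicity 4.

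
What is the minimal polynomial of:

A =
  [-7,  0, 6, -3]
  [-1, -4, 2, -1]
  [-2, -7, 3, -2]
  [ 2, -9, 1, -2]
x^4 + 10*x^3 + 36*x^2 + 56*x + 32

The characteristic polynomial is χ_A(x) = (x + 2)^3*(x + 4), so the eigenvalues are known. The minimal polynomial is
  m_A(x) = Π_λ (x − λ)^{k_λ}
where k_λ is the size of the *largest* Jordan block for λ (equivalently, the smallest k with (A − λI)^k v = 0 for every generalised eigenvector v of λ).

  λ = -4: largest Jordan block has size 1, contributing (x + 4)
  λ = -2: largest Jordan block has size 3, contributing (x + 2)^3

So m_A(x) = (x + 2)^3*(x + 4) = x^4 + 10*x^3 + 36*x^2 + 56*x + 32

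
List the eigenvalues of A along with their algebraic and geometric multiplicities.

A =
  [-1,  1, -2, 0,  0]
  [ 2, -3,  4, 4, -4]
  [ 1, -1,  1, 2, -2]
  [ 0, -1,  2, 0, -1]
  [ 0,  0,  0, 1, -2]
λ = -1: alg = 5, geom = 2

Step 1 — factor the characteristic polynomial to read off the algebraic multiplicities:
  χ_A(x) = (x + 1)^5

Step 2 — compute geometric multiplicities via the rank-nullity identity g(λ) = n − rank(A − λI):
  rank(A − (-1)·I) = 3, so dim ker(A − (-1)·I) = n − 3 = 2

Summary:
  λ = -1: algebraic multiplicity = 5, geometric multiplicity = 2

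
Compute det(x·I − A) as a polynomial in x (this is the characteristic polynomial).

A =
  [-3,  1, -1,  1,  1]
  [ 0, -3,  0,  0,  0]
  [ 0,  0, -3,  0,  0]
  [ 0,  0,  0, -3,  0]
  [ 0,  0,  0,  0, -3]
x^5 + 15*x^4 + 90*x^3 + 270*x^2 + 405*x + 243

Expanding det(x·I − A) (e.g. by cofactor expansion or by noting that A is similar to its Jordan form J, which has the same characteristic polynomial as A) gives
  χ_A(x) = x^5 + 15*x^4 + 90*x^3 + 270*x^2 + 405*x + 243
which factors as (x + 3)^5. The eigenvalues (with algebraic multiplicities) are λ = -3 with multiplicity 5.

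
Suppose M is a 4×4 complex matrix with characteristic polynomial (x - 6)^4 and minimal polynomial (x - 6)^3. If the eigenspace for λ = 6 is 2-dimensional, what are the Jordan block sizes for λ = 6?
Block sizes for λ = 6: [3, 1]

Step 1 — from the characteristic polynomial, algebraic multiplicity of λ = 6 is 4. From dim ker(M − (6)·I) = 2, there are exactly 2 Jordan blocks for λ = 6.
Step 2 — from the minimal polynomial, the factor (x − 6)^3 tells us the largest block for λ = 6 has size 3.
Step 3 — with total size 4, 2 blocks, and largest block 3, the block sizes (in nonincreasing order) are [3, 1].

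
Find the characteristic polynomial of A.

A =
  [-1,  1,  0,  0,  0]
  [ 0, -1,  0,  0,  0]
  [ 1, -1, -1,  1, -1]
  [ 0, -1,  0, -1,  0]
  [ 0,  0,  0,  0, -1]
x^5 + 5*x^4 + 10*x^3 + 10*x^2 + 5*x + 1

Expanding det(x·I − A) (e.g. by cofactor expansion or by noting that A is similar to its Jordan form J, which has the same characteristic polynomial as A) gives
  χ_A(x) = x^5 + 5*x^4 + 10*x^3 + 10*x^2 + 5*x + 1
which factors as (x + 1)^5. The eigenvalues (with algebraic multiplicities) are λ = -1 with multiplicity 5.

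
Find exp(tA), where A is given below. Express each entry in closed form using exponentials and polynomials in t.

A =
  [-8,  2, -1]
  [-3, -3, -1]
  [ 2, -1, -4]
e^{tA} =
  [t^2*exp(-5*t)/2 - 3*t*exp(-5*t) + exp(-5*t), -t^2*exp(-5*t)/2 + 2*t*exp(-5*t), -t*exp(-5*t)]
  [t^2*exp(-5*t)/2 - 3*t*exp(-5*t), -t^2*exp(-5*t)/2 + 2*t*exp(-5*t) + exp(-5*t), -t*exp(-5*t)]
  [-t^2*exp(-5*t)/2 + 2*t*exp(-5*t), t^2*exp(-5*t)/2 - t*exp(-5*t), t*exp(-5*t) + exp(-5*t)]

Strategy: write A = P · J · P⁻¹ where J is a Jordan canonical form, so e^{tA} = P · e^{tJ} · P⁻¹, and e^{tJ} can be computed block-by-block.

A has Jordan form
J =
  [-5,  1,  0]
  [ 0, -5,  1]
  [ 0,  0, -5]
(up to reordering of blocks).

Per-block formulas:
  For a 3×3 Jordan block J_3(-5): exp(t · J_3(-5)) = e^(-5t)·(I + t·N + (t^2/2)·N^2), where N is the 3×3 nilpotent shift.

After assembling e^{tJ} and conjugating by P, we get:

e^{tA} =
  [t^2*exp(-5*t)/2 - 3*t*exp(-5*t) + exp(-5*t), -t^2*exp(-5*t)/2 + 2*t*exp(-5*t), -t*exp(-5*t)]
  [t^2*exp(-5*t)/2 - 3*t*exp(-5*t), -t^2*exp(-5*t)/2 + 2*t*exp(-5*t) + exp(-5*t), -t*exp(-5*t)]
  [-t^2*exp(-5*t)/2 + 2*t*exp(-5*t), t^2*exp(-5*t)/2 - t*exp(-5*t), t*exp(-5*t) + exp(-5*t)]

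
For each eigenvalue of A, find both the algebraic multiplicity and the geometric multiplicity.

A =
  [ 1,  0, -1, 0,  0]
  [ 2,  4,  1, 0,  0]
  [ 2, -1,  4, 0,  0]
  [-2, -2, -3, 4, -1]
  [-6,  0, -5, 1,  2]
λ = 3: alg = 5, geom = 2

Step 1 — factor the characteristic polynomial to read off the algebraic multiplicities:
  χ_A(x) = (x - 3)^5

Step 2 — compute geometric multiplicities via the rank-nullity identity g(λ) = n − rank(A − λI):
  rank(A − (3)·I) = 3, so dim ker(A − (3)·I) = n − 3 = 2

Summary:
  λ = 3: algebraic multiplicity = 5, geometric multiplicity = 2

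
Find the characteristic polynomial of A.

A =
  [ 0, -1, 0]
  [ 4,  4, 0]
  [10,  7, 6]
x^3 - 10*x^2 + 28*x - 24

Expanding det(x·I − A) (e.g. by cofactor expansion or by noting that A is similar to its Jordan form J, which has the same characteristic polynomial as A) gives
  χ_A(x) = x^3 - 10*x^2 + 28*x - 24
which factors as (x - 6)*(x - 2)^2. The eigenvalues (with algebraic multiplicities) are λ = 2 with multiplicity 2, λ = 6 with multiplicity 1.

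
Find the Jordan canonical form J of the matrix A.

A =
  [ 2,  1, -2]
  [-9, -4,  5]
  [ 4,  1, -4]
J_3(-2)

The characteristic polynomial is
  det(x·I − A) = x^3 + 6*x^2 + 12*x + 8 = (x + 2)^3

Eigenvalues and multiplicities (the geometric multiplicity of λ is n − rank(A − λI), which equals the number of Jordan blocks for λ):
  λ = -2: algebraic multiplicity = 3, geometric multiplicity = 1

Determining the block sizes for each eigenvalue:
  λ = -2: one block (gm = 1), so the single block has size am = 3 → block sizes [3]

Assembling the blocks gives a Jordan form
J =
  [-2,  1,  0]
  [ 0, -2,  1]
  [ 0,  0, -2]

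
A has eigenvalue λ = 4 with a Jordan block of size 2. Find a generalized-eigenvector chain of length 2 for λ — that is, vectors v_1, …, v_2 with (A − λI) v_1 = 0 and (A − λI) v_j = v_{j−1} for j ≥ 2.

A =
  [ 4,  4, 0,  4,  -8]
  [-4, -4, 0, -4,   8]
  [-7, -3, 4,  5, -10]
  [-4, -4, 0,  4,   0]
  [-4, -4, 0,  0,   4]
A Jordan chain for λ = 4 of length 2:
v_1 = (0, 0, 1, 0, 0)ᵀ
v_2 = (1, -1, 0, 1, 0)ᵀ

Let N = A − (4)·I. We want v_2 with N^2 v_2 = 0 but N^1 v_2 ≠ 0; then v_{j-1} := N · v_j for j = 2, …, 2.

Pick v_2 = (1, -1, 0, 1, 0)ᵀ.
Then v_1 = N · v_2 = (0, 0, 1, 0, 0)ᵀ.

Sanity check: (A − (4)·I) v_1 = (0, 0, 0, 0, 0)ᵀ = 0. ✓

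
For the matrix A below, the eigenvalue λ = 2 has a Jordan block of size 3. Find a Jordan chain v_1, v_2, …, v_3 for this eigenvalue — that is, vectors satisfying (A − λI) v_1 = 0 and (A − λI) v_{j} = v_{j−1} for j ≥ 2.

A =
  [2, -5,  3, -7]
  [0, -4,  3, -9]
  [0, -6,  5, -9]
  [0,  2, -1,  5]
A Jordan chain for λ = 2 of length 3:
v_1 = (-2, 0, 0, 0)ᵀ
v_2 = (-5, -6, -6, 2)ᵀ
v_3 = (0, 1, 0, 0)ᵀ

Let N = A − (2)·I. We want v_3 with N^3 v_3 = 0 but N^2 v_3 ≠ 0; then v_{j-1} := N · v_j for j = 3, …, 2.

Pick v_3 = (0, 1, 0, 0)ᵀ.
Then v_2 = N · v_3 = (-5, -6, -6, 2)ᵀ.
Then v_1 = N · v_2 = (-2, 0, 0, 0)ᵀ.

Sanity check: (A − (2)·I) v_1 = (0, 0, 0, 0)ᵀ = 0. ✓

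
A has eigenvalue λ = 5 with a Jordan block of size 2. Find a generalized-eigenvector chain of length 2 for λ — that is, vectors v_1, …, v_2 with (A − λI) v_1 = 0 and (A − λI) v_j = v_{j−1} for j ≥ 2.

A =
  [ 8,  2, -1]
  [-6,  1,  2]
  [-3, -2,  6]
A Jordan chain for λ = 5 of length 2:
v_1 = (3, -6, -3)ᵀ
v_2 = (1, 0, 0)ᵀ

Let N = A − (5)·I. We want v_2 with N^2 v_2 = 0 but N^1 v_2 ≠ 0; then v_{j-1} := N · v_j for j = 2, …, 2.

Pick v_2 = (1, 0, 0)ᵀ.
Then v_1 = N · v_2 = (3, -6, -3)ᵀ.

Sanity check: (A − (5)·I) v_1 = (0, 0, 0)ᵀ = 0. ✓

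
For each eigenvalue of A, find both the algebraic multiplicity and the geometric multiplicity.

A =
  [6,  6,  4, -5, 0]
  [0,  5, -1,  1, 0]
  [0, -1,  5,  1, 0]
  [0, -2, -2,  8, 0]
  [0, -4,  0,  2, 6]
λ = 6: alg = 5, geom = 3

Step 1 — factor the characteristic polynomial to read off the algebraic multiplicities:
  χ_A(x) = (x - 6)^5

Step 2 — compute geometric multiplicities via the rank-nullity identity g(λ) = n − rank(A − λI):
  rank(A − (6)·I) = 2, so dim ker(A − (6)·I) = n − 2 = 3

Summary:
  λ = 6: algebraic multiplicity = 5, geometric multiplicity = 3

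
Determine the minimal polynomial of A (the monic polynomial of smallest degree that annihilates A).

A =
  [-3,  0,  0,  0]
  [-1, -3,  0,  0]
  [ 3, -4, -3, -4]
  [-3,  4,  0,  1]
x^3 + 5*x^2 + 3*x - 9

The characteristic polynomial is χ_A(x) = (x - 1)*(x + 3)^3, so the eigenvalues are known. The minimal polynomial is
  m_A(x) = Π_λ (x − λ)^{k_λ}
where k_λ is the size of the *largest* Jordan block for λ (equivalently, the smallest k with (A − λI)^k v = 0 for every generalised eigenvector v of λ).

  λ = -3: largest Jordan block has size 2, contributing (x + 3)^2
  λ = 1: largest Jordan block has size 1, contributing (x − 1)

So m_A(x) = (x - 1)*(x + 3)^2 = x^3 + 5*x^2 + 3*x - 9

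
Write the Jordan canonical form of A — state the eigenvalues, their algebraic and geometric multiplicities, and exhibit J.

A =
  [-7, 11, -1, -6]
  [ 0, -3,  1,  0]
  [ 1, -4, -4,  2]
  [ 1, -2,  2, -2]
J_3(-4) ⊕ J_1(-4)

The characteristic polynomial is
  det(x·I − A) = x^4 + 16*x^3 + 96*x^2 + 256*x + 256 = (x + 4)^4

Eigenvalues and multiplicities (the geometric multiplicity of λ is n − rank(A − λI), which equals the number of Jordan blocks for λ):
  λ = -4: algebraic multiplicity = 4, geometric multiplicity = 2

Determining the block sizes for each eigenvalue:
  λ = -4: with am = 4 and gm = 2, the partition is not yet determined (e.g. several partitions of 4 into 2 parts exist). Let N = A − (-4)·I. Computing rank(N^1) = 2, rank(N^2) = 1, rank(N^3) = 0; the number of blocks of size ≥ j is rank(N^{j−1}) − rank(N^j), giving [2, 1, 1]. So we have 1 block(s) of size 3, 1 block(s) of size 1 → block sizes [3, 1]

Assembling the blocks gives a Jordan form
J =
  [-4,  1,  0,  0]
  [ 0, -4,  1,  0]
  [ 0,  0, -4,  0]
  [ 0,  0,  0, -4]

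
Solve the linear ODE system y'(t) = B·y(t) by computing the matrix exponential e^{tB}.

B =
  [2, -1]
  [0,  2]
e^{tB} =
  [exp(2*t), -t*exp(2*t)]
  [0, exp(2*t)]

Strategy: write B = P · J · P⁻¹ where J is a Jordan canonical form, so e^{tB} = P · e^{tJ} · P⁻¹, and e^{tJ} can be computed block-by-block.

B has Jordan form
J =
  [2, 1]
  [0, 2]
(up to reordering of blocks).

Per-block formulas:
  For a 2×2 Jordan block J_2(2): exp(t · J_2(2)) = e^(2t)·(I + t·N), where N is the 2×2 nilpotent shift.

After assembling e^{tJ} and conjugating by P, we get:

e^{tB} =
  [exp(2*t), -t*exp(2*t)]
  [0, exp(2*t)]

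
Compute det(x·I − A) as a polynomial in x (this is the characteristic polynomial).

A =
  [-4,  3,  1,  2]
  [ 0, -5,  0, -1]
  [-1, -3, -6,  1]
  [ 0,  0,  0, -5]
x^4 + 20*x^3 + 150*x^2 + 500*x + 625

Expanding det(x·I − A) (e.g. by cofactor expansion or by noting that A is similar to its Jordan form J, which has the same characteristic polynomial as A) gives
  χ_A(x) = x^4 + 20*x^3 + 150*x^2 + 500*x + 625
which factors as (x + 5)^4. The eigenvalues (with algebraic multiplicities) are λ = -5 with multiplicity 4.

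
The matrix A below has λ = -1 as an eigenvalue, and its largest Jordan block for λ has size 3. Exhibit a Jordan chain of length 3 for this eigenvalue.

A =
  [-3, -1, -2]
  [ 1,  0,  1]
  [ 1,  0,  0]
A Jordan chain for λ = -1 of length 3:
v_1 = (1, 0, -1)ᵀ
v_2 = (-2, 1, 1)ᵀ
v_3 = (1, 0, 0)ᵀ

Let N = A − (-1)·I. We want v_3 with N^3 v_3 = 0 but N^2 v_3 ≠ 0; then v_{j-1} := N · v_j for j = 3, …, 2.

Pick v_3 = (1, 0, 0)ᵀ.
Then v_2 = N · v_3 = (-2, 1, 1)ᵀ.
Then v_1 = N · v_2 = (1, 0, -1)ᵀ.

Sanity check: (A − (-1)·I) v_1 = (0, 0, 0)ᵀ = 0. ✓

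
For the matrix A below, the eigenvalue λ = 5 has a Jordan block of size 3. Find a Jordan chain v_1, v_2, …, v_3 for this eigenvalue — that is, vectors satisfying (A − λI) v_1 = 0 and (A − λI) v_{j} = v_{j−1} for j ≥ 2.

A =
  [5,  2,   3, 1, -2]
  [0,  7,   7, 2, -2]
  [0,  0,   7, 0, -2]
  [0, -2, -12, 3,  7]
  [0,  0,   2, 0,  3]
A Jordan chain for λ = 5 of length 3:
v_1 = (2, 0, 0, 0, 0)ᵀ
v_2 = (2, 2, 0, -2, 0)ᵀ
v_3 = (0, 1, 0, 0, 0)ᵀ

Let N = A − (5)·I. We want v_3 with N^3 v_3 = 0 but N^2 v_3 ≠ 0; then v_{j-1} := N · v_j for j = 3, …, 2.

Pick v_3 = (0, 1, 0, 0, 0)ᵀ.
Then v_2 = N · v_3 = (2, 2, 0, -2, 0)ᵀ.
Then v_1 = N · v_2 = (2, 0, 0, 0, 0)ᵀ.

Sanity check: (A − (5)·I) v_1 = (0, 0, 0, 0, 0)ᵀ = 0. ✓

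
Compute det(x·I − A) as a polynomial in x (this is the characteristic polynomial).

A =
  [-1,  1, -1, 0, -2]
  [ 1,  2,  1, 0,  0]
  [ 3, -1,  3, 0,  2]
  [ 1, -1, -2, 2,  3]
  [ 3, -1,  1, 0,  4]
x^5 - 10*x^4 + 40*x^3 - 80*x^2 + 80*x - 32

Expanding det(x·I − A) (e.g. by cofactor expansion or by noting that A is similar to its Jordan form J, which has the same characteristic polynomial as A) gives
  χ_A(x) = x^5 - 10*x^4 + 40*x^3 - 80*x^2 + 80*x - 32
which factors as (x - 2)^5. The eigenvalues (with algebraic multiplicities) are λ = 2 with multiplicity 5.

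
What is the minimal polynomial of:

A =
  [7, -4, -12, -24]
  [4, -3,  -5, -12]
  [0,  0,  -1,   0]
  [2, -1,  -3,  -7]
x^3 + 3*x^2 + 3*x + 1

The characteristic polynomial is χ_A(x) = (x + 1)^4, so the eigenvalues are known. The minimal polynomial is
  m_A(x) = Π_λ (x − λ)^{k_λ}
where k_λ is the size of the *largest* Jordan block for λ (equivalently, the smallest k with (A − λI)^k v = 0 for every generalised eigenvector v of λ).

  λ = -1: largest Jordan block has size 3, contributing (x + 1)^3

So m_A(x) = (x + 1)^3 = x^3 + 3*x^2 + 3*x + 1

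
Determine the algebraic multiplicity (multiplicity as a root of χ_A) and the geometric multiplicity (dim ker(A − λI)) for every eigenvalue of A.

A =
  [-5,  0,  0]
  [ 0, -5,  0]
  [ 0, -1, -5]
λ = -5: alg = 3, geom = 2

Step 1 — factor the characteristic polynomial to read off the algebraic multiplicities:
  χ_A(x) = (x + 5)^3

Step 2 — compute geometric multiplicities via the rank-nullity identity g(λ) = n − rank(A − λI):
  rank(A − (-5)·I) = 1, so dim ker(A − (-5)·I) = n − 1 = 2

Summary:
  λ = -5: algebraic multiplicity = 3, geometric multiplicity = 2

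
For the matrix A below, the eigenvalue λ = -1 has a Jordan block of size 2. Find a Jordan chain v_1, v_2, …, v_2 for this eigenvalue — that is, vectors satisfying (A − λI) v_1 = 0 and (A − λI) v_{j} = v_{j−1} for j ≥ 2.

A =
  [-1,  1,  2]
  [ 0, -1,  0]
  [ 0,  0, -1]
A Jordan chain for λ = -1 of length 2:
v_1 = (1, 0, 0)ᵀ
v_2 = (0, 1, 0)ᵀ

Let N = A − (-1)·I. We want v_2 with N^2 v_2 = 0 but N^1 v_2 ≠ 0; then v_{j-1} := N · v_j for j = 2, …, 2.

Pick v_2 = (0, 1, 0)ᵀ.
Then v_1 = N · v_2 = (1, 0, 0)ᵀ.

Sanity check: (A − (-1)·I) v_1 = (0, 0, 0)ᵀ = 0. ✓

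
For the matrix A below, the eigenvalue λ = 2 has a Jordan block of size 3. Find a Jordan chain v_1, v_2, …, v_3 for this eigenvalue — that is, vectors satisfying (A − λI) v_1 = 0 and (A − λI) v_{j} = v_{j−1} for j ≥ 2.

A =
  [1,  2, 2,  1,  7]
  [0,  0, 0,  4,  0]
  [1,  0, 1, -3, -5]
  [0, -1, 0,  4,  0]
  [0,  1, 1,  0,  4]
A Jordan chain for λ = 2 of length 3:
v_1 = (3, 0, -2, 0, 1)ᵀ
v_2 = (-1, 0, 1, 0, 0)ᵀ
v_3 = (1, 0, 0, 0, 0)ᵀ

Let N = A − (2)·I. We want v_3 with N^3 v_3 = 0 but N^2 v_3 ≠ 0; then v_{j-1} := N · v_j for j = 3, …, 2.

Pick v_3 = (1, 0, 0, 0, 0)ᵀ.
Then v_2 = N · v_3 = (-1, 0, 1, 0, 0)ᵀ.
Then v_1 = N · v_2 = (3, 0, -2, 0, 1)ᵀ.

Sanity check: (A − (2)·I) v_1 = (0, 0, 0, 0, 0)ᵀ = 0. ✓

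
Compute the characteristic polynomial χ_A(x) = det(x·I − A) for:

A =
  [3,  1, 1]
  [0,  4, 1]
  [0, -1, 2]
x^3 - 9*x^2 + 27*x - 27

Expanding det(x·I − A) (e.g. by cofactor expansion or by noting that A is similar to its Jordan form J, which has the same characteristic polynomial as A) gives
  χ_A(x) = x^3 - 9*x^2 + 27*x - 27
which factors as (x - 3)^3. The eigenvalues (with algebraic multiplicities) are λ = 3 with multiplicity 3.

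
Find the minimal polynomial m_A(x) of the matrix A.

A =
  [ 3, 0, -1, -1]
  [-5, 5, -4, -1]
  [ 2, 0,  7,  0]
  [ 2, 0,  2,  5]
x^3 - 15*x^2 + 75*x - 125

The characteristic polynomial is χ_A(x) = (x - 5)^4, so the eigenvalues are known. The minimal polynomial is
  m_A(x) = Π_λ (x − λ)^{k_λ}
where k_λ is the size of the *largest* Jordan block for λ (equivalently, the smallest k with (A − λI)^k v = 0 for every generalised eigenvector v of λ).

  λ = 5: largest Jordan block has size 3, contributing (x − 5)^3

So m_A(x) = (x - 5)^3 = x^3 - 15*x^2 + 75*x - 125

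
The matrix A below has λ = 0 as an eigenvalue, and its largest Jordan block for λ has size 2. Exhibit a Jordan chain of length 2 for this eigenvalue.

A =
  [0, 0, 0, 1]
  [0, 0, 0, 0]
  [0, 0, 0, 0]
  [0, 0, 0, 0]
A Jordan chain for λ = 0 of length 2:
v_1 = (1, 0, 0, 0)ᵀ
v_2 = (0, 0, 0, 1)ᵀ

Let N = A − (0)·I. We want v_2 with N^2 v_2 = 0 but N^1 v_2 ≠ 0; then v_{j-1} := N · v_j for j = 2, …, 2.

Pick v_2 = (0, 0, 0, 1)ᵀ.
Then v_1 = N · v_2 = (1, 0, 0, 0)ᵀ.

Sanity check: (A − (0)·I) v_1 = (0, 0, 0, 0)ᵀ = 0. ✓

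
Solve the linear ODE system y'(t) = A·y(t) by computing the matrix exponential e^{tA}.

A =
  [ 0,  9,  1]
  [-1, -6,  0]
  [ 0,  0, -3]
e^{tA} =
  [3*t*exp(-3*t) + exp(-3*t), 9*t*exp(-3*t), 3*t^2*exp(-3*t)/2 + t*exp(-3*t)]
  [-t*exp(-3*t), -3*t*exp(-3*t) + exp(-3*t), -t^2*exp(-3*t)/2]
  [0, 0, exp(-3*t)]

Strategy: write A = P · J · P⁻¹ where J is a Jordan canonical form, so e^{tA} = P · e^{tJ} · P⁻¹, and e^{tJ} can be computed block-by-block.

A has Jordan form
J =
  [-3,  1,  0]
  [ 0, -3,  1]
  [ 0,  0, -3]
(up to reordering of blocks).

Per-block formulas:
  For a 3×3 Jordan block J_3(-3): exp(t · J_3(-3)) = e^(-3t)·(I + t·N + (t^2/2)·N^2), where N is the 3×3 nilpotent shift.

After assembling e^{tJ} and conjugating by P, we get:

e^{tA} =
  [3*t*exp(-3*t) + exp(-3*t), 9*t*exp(-3*t), 3*t^2*exp(-3*t)/2 + t*exp(-3*t)]
  [-t*exp(-3*t), -3*t*exp(-3*t) + exp(-3*t), -t^2*exp(-3*t)/2]
  [0, 0, exp(-3*t)]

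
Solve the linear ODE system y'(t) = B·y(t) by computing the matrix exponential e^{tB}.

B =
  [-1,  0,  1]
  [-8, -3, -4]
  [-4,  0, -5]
e^{tB} =
  [2*t*exp(-3*t) + exp(-3*t), 0, t*exp(-3*t)]
  [-8*t*exp(-3*t), exp(-3*t), -4*t*exp(-3*t)]
  [-4*t*exp(-3*t), 0, -2*t*exp(-3*t) + exp(-3*t)]

Strategy: write B = P · J · P⁻¹ where J is a Jordan canonical form, so e^{tB} = P · e^{tJ} · P⁻¹, and e^{tJ} can be computed block-by-block.

B has Jordan form
J =
  [-3,  1,  0]
  [ 0, -3,  0]
  [ 0,  0, -3]
(up to reordering of blocks).

Per-block formulas:
  For a 2×2 Jordan block J_2(-3): exp(t · J_2(-3)) = e^(-3t)·(I + t·N), where N is the 2×2 nilpotent shift.
  For a 1×1 block at λ = -3: exp(t · [-3]) = [e^(-3t)].

After assembling e^{tJ} and conjugating by P, we get:

e^{tB} =
  [2*t*exp(-3*t) + exp(-3*t), 0, t*exp(-3*t)]
  [-8*t*exp(-3*t), exp(-3*t), -4*t*exp(-3*t)]
  [-4*t*exp(-3*t), 0, -2*t*exp(-3*t) + exp(-3*t)]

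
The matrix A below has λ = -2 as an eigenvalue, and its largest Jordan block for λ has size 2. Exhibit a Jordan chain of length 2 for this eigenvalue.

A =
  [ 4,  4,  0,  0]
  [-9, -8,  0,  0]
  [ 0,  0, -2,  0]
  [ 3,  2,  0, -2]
A Jordan chain for λ = -2 of length 2:
v_1 = (6, -9, 0, 3)ᵀ
v_2 = (1, 0, 0, 0)ᵀ

Let N = A − (-2)·I. We want v_2 with N^2 v_2 = 0 but N^1 v_2 ≠ 0; then v_{j-1} := N · v_j for j = 2, …, 2.

Pick v_2 = (1, 0, 0, 0)ᵀ.
Then v_1 = N · v_2 = (6, -9, 0, 3)ᵀ.

Sanity check: (A − (-2)·I) v_1 = (0, 0, 0, 0)ᵀ = 0. ✓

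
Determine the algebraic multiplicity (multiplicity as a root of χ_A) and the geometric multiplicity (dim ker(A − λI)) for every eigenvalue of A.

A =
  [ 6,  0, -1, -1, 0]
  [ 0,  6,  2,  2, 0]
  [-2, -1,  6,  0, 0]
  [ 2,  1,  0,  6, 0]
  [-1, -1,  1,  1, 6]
λ = 6: alg = 5, geom = 2

Step 1 — factor the characteristic polynomial to read off the algebraic multiplicities:
  χ_A(x) = (x - 6)^5

Step 2 — compute geometric multiplicities via the rank-nullity identity g(λ) = n − rank(A − λI):
  rank(A − (6)·I) = 3, so dim ker(A − (6)·I) = n − 3 = 2

Summary:
  λ = 6: algebraic multiplicity = 5, geometric multiplicity = 2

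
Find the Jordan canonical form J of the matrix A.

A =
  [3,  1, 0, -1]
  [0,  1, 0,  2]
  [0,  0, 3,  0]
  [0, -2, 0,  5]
J_2(3) ⊕ J_1(3) ⊕ J_1(3)

The characteristic polynomial is
  det(x·I − A) = x^4 - 12*x^3 + 54*x^2 - 108*x + 81 = (x - 3)^4

Eigenvalues and multiplicities (the geometric multiplicity of λ is n − rank(A − λI), which equals the number of Jordan blocks for λ):
  λ = 3: algebraic multiplicity = 4, geometric multiplicity = 3

Determining the block sizes for each eigenvalue:
  λ = 3: 3 blocks summing to 4 forces exactly one block of size 2 and the rest size 1 → block sizes [2, 1, 1]

Assembling the blocks gives a Jordan form
J =
  [3, 1, 0, 0]
  [0, 3, 0, 0]
  [0, 0, 3, 0]
  [0, 0, 0, 3]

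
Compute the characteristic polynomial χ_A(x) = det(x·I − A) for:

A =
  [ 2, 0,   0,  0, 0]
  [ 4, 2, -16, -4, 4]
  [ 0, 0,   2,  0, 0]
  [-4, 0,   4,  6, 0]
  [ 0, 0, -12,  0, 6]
x^5 - 18*x^4 + 120*x^3 - 368*x^2 + 528*x - 288

Expanding det(x·I − A) (e.g. by cofactor expansion or by noting that A is similar to its Jordan form J, which has the same characteristic polynomial as A) gives
  χ_A(x) = x^5 - 18*x^4 + 120*x^3 - 368*x^2 + 528*x - 288
which factors as (x - 6)^2*(x - 2)^3. The eigenvalues (with algebraic multiplicities) are λ = 2 with multiplicity 3, λ = 6 with multiplicity 2.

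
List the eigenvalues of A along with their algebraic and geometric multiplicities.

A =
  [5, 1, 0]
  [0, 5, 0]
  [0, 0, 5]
λ = 5: alg = 3, geom = 2

Step 1 — factor the characteristic polynomial to read off the algebraic multiplicities:
  χ_A(x) = (x - 5)^3

Step 2 — compute geometric multiplicities via the rank-nullity identity g(λ) = n − rank(A − λI):
  rank(A − (5)·I) = 1, so dim ker(A − (5)·I) = n − 1 = 2

Summary:
  λ = 5: algebraic multiplicity = 3, geometric multiplicity = 2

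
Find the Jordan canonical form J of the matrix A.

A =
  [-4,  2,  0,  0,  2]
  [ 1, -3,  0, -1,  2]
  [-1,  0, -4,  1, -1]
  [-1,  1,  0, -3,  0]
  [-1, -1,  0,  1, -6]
J_2(-4) ⊕ J_2(-4) ⊕ J_1(-4)

The characteristic polynomial is
  det(x·I − A) = x^5 + 20*x^4 + 160*x^3 + 640*x^2 + 1280*x + 1024 = (x + 4)^5

Eigenvalues and multiplicities (the geometric multiplicity of λ is n − rank(A − λI), which equals the number of Jordan blocks for λ):
  λ = -4: algebraic multiplicity = 5, geometric multiplicity = 3

Determining the block sizes for each eigenvalue:
  λ = -4: with am = 5 and gm = 3, the partition is not yet determined (e.g. several partitions of 5 into 3 parts exist). Let N = A − (-4)·I. Computing rank(N^1) = 2, rank(N^2) = 0; the number of blocks of size ≥ j is rank(N^{j−1}) − rank(N^j), giving [3, 2]. So we have 2 block(s) of size 2, 1 block(s) of size 1 → block sizes [2, 2, 1]

Assembling the blocks gives a Jordan form
J =
  [-4,  1,  0,  0,  0]
  [ 0, -4,  0,  0,  0]
  [ 0,  0, -4,  1,  0]
  [ 0,  0,  0, -4,  0]
  [ 0,  0,  0,  0, -4]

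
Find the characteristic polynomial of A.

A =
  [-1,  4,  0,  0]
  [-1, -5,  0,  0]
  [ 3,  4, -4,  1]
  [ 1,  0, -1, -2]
x^4 + 12*x^3 + 54*x^2 + 108*x + 81

Expanding det(x·I − A) (e.g. by cofactor expansion or by noting that A is similar to its Jordan form J, which has the same characteristic polynomial as A) gives
  χ_A(x) = x^4 + 12*x^3 + 54*x^2 + 108*x + 81
which factors as (x + 3)^4. The eigenvalues (with algebraic multiplicities) are λ = -3 with multiplicity 4.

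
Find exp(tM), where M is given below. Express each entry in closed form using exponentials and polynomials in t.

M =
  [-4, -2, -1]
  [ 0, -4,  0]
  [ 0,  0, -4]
e^{tM} =
  [exp(-4*t), -2*t*exp(-4*t), -t*exp(-4*t)]
  [0, exp(-4*t), 0]
  [0, 0, exp(-4*t)]

Strategy: write M = P · J · P⁻¹ where J is a Jordan canonical form, so e^{tM} = P · e^{tJ} · P⁻¹, and e^{tJ} can be computed block-by-block.

M has Jordan form
J =
  [-4,  1,  0]
  [ 0, -4,  0]
  [ 0,  0, -4]
(up to reordering of blocks).

Per-block formulas:
  For a 2×2 Jordan block J_2(-4): exp(t · J_2(-4)) = e^(-4t)·(I + t·N), where N is the 2×2 nilpotent shift.
  For a 1×1 block at λ = -4: exp(t · [-4]) = [e^(-4t)].

After assembling e^{tJ} and conjugating by P, we get:

e^{tM} =
  [exp(-4*t), -2*t*exp(-4*t), -t*exp(-4*t)]
  [0, exp(-4*t), 0]
  [0, 0, exp(-4*t)]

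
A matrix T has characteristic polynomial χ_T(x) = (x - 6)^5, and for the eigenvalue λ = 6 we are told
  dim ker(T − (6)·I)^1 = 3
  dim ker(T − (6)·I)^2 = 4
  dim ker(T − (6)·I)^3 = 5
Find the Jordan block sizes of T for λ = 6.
Block sizes for λ = 6: [3, 1, 1]

From the dimensions of kernels of powers, the number of Jordan blocks of size at least j is d_j − d_{j−1} where d_j = dim ker(N^j) (with d_0 = 0). Computing the differences gives [3, 1, 1].
The number of blocks of size exactly k is (#blocks of size ≥ k) − (#blocks of size ≥ k + 1), so the partition is: 2 block(s) of size 1, 1 block(s) of size 3.
In nonincreasing order the block sizes are [3, 1, 1].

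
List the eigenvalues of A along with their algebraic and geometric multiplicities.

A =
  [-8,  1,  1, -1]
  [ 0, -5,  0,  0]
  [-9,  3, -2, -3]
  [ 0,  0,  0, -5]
λ = -5: alg = 4, geom = 3

Step 1 — factor the characteristic polynomial to read off the algebraic multiplicities:
  χ_A(x) = (x + 5)^4

Step 2 — compute geometric multiplicities via the rank-nullity identity g(λ) = n − rank(A − λI):
  rank(A − (-5)·I) = 1, so dim ker(A − (-5)·I) = n − 1 = 3

Summary:
  λ = -5: algebraic multiplicity = 4, geometric multiplicity = 3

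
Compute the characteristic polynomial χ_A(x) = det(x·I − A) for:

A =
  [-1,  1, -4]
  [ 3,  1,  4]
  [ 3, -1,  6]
x^3 - 6*x^2 + 12*x - 8

Expanding det(x·I − A) (e.g. by cofactor expansion or by noting that A is similar to its Jordan form J, which has the same characteristic polynomial as A) gives
  χ_A(x) = x^3 - 6*x^2 + 12*x - 8
which factors as (x - 2)^3. The eigenvalues (with algebraic multiplicities) are λ = 2 with multiplicity 3.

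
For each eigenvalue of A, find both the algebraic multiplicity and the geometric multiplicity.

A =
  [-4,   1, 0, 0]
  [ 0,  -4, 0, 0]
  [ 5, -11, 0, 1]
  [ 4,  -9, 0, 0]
λ = -4: alg = 2, geom = 1; λ = 0: alg = 2, geom = 1

Step 1 — factor the characteristic polynomial to read off the algebraic multiplicities:
  χ_A(x) = x^2*(x + 4)^2

Step 2 — compute geometric multiplicities via the rank-nullity identity g(λ) = n − rank(A − λI):
  rank(A − (-4)·I) = 3, so dim ker(A − (-4)·I) = n − 3 = 1
  rank(A − (0)·I) = 3, so dim ker(A − (0)·I) = n − 3 = 1

Summary:
  λ = -4: algebraic multiplicity = 2, geometric multiplicity = 1
  λ = 0: algebraic multiplicity = 2, geometric multiplicity = 1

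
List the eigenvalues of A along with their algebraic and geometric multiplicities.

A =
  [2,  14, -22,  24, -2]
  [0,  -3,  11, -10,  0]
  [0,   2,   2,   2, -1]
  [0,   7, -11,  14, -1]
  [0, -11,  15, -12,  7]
λ = 2: alg = 2, geom = 2; λ = 6: alg = 3, geom = 1

Step 1 — factor the characteristic polynomial to read off the algebraic multiplicities:
  χ_A(x) = (x - 6)^3*(x - 2)^2

Step 2 — compute geometric multiplicities via the rank-nullity identity g(λ) = n − rank(A − λI):
  rank(A − (2)·I) = 3, so dim ker(A − (2)·I) = n − 3 = 2
  rank(A − (6)·I) = 4, so dim ker(A − (6)·I) = n − 4 = 1

Summary:
  λ = 2: algebraic multiplicity = 2, geometric multiplicity = 2
  λ = 6: algebraic multiplicity = 3, geometric multiplicity = 1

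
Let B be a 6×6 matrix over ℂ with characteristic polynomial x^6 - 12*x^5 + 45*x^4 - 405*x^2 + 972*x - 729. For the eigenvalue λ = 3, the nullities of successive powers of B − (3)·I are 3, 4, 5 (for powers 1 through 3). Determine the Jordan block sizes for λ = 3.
Block sizes for λ = 3: [3, 1, 1]

From the dimensions of kernels of powers, the number of Jordan blocks of size at least j is d_j − d_{j−1} where d_j = dim ker(N^j) (with d_0 = 0). Computing the differences gives [3, 1, 1].
The number of blocks of size exactly k is (#blocks of size ≥ k) − (#blocks of size ≥ k + 1), so the partition is: 2 block(s) of size 1, 1 block(s) of size 3.
In nonincreasing order the block sizes are [3, 1, 1].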